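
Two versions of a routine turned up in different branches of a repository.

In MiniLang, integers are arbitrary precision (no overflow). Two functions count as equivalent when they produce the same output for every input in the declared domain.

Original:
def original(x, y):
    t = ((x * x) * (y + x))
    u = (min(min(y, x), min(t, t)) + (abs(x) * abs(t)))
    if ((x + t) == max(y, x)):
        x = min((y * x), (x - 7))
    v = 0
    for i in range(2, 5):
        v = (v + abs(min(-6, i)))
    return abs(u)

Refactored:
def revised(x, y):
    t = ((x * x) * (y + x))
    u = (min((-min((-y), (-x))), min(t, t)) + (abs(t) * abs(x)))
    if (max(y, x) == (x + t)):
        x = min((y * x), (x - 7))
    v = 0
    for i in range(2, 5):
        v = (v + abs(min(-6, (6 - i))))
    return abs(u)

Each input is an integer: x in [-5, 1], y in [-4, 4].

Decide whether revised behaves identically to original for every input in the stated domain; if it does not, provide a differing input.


The rewrite breaks on x=-4, y=4, where the results are 4 and 0.
original: t := 0 | u := -4 | ((x + t) == max(y, x)): false | v := 0 | iter i=2: | v := 6 | iter i=3: | v := 12 | iter i=4: | v := 18 | result 4
revised: t := 0 | u := 0 | (max(y, x) == (x + t)): false | v := 0 | iter i=2: | v := 6 | iter i=3: | v := 12 | iter i=4: | v := 18 | result 0
verdict: not equivalent; witness: x=-4, y=4


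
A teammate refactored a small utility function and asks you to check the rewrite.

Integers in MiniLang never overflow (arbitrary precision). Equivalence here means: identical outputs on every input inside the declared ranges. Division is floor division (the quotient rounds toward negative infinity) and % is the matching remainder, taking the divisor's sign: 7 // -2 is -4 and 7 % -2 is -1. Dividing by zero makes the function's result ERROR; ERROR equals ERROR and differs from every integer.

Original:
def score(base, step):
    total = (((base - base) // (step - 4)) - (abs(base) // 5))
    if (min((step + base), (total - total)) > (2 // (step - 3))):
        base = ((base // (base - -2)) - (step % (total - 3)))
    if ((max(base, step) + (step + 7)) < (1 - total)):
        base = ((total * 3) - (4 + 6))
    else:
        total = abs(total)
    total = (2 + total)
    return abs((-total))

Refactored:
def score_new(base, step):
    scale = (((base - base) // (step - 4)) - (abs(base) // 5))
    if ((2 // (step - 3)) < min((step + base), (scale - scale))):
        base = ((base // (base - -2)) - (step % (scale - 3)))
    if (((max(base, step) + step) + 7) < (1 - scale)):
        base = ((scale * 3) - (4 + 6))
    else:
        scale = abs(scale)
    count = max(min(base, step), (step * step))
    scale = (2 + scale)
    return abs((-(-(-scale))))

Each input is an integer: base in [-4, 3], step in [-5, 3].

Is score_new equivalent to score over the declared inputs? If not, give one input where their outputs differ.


Side by side, the visible changes include: statement counts differ; local variable names differ; min/max/abs usage differs; comparison usage differs; arithmetic usage differs.
One worked example (base=-2, step=2) — score: total=0, then (min((step + base), (total - total)) > (2 // (step - 3))) is true, then a zero divisor aborts: ERROR; score_new: scale=0, then ((2 // (step - 3)) < min((step + base), (scale - scale))) is true, then a zero divisor aborts: ERROR; agreement on ERROR.
Sweeping the whole domain (72 inputs) finds no disagreement.
verdict: equivalent


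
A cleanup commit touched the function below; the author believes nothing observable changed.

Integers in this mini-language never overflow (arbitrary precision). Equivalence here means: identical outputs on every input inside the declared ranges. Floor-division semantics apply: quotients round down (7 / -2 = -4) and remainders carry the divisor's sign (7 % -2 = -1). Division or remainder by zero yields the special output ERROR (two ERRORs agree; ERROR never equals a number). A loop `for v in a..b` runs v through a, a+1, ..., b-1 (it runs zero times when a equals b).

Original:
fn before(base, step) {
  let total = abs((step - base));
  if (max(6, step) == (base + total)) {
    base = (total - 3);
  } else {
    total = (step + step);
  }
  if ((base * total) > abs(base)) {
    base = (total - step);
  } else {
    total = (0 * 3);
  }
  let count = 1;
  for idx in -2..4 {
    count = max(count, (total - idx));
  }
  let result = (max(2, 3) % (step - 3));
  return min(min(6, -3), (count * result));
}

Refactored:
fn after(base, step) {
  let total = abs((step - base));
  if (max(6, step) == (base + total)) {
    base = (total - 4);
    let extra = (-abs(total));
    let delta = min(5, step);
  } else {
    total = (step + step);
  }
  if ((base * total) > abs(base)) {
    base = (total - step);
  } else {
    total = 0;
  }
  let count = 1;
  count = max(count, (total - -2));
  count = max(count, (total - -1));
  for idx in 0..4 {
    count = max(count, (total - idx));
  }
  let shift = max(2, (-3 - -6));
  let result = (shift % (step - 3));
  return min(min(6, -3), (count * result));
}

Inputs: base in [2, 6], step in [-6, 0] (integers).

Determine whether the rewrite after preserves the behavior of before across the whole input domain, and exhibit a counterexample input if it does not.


Evaluate both at base=2, step=-2.
before: total = 4; (max(6, step) == (base + total)) -> true; base = 1; ((base * total) > abs(base)) -> true; base = 6; count = 1; [idx=-2]; count = 6; [idx=-1]; count = 6; [idx=0]; count = 6; [idx=1]; count = 6; [idx=2]; count = 6; [idx=3]; count = 6; result = -2; return -12
after: total = 4; (max(6, step) == (base + total)) -> true; base = 0; extra = -4; delta = -2; ((base * total) > abs(base)) -> false; total = 0; count = 1; count = 2; count = 2; [idx=0]; count = 2; [idx=1]; count = 2; [idx=2]; count = 2; [idx=3]; count = 2; shift = 3; result = -2; return -4
-12 and -4 differ, so these are not the same function on this domain.
verdict: not equivalent; witness: base=2, step=-2


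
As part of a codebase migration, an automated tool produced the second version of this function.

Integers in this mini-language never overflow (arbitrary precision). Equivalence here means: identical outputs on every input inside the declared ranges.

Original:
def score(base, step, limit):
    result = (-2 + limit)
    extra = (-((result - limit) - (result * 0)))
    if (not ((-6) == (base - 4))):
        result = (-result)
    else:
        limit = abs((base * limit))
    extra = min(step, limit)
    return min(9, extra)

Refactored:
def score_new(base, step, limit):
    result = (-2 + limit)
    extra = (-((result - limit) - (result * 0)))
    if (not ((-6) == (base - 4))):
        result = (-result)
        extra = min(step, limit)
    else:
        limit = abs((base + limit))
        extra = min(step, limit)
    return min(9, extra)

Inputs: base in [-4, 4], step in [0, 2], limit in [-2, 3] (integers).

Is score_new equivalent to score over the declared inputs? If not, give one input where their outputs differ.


base=-2, step=1, limit=0 yields 0 from score but 1 from score_new.
verdict: not equivalent; witness: base=-2, step=1, limit=0


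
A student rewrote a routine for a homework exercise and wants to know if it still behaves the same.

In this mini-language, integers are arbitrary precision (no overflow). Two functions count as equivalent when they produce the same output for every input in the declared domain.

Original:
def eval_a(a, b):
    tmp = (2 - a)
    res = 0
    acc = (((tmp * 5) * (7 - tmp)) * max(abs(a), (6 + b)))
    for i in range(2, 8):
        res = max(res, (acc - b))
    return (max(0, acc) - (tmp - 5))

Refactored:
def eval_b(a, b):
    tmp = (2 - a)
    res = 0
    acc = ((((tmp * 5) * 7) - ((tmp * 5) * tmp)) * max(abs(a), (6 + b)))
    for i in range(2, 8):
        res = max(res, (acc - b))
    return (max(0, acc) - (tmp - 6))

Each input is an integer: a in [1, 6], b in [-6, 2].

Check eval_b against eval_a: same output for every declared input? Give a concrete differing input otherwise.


Consider the input a=1, b=-6.
eval_a: tmp=1, then res=0, then acc=30, then (i=2), then res=36, then (i=3), then res=36, then (i=4), then res=36, then (i=5), then res=36, then (i=6), then res=36, then (i=7), then res=36, then returns 34
eval_b: tmp=1, then res=0, then acc=30, then (i=2), then res=36, then (i=3), then res=36, then (i=4), then res=36, then (i=5), then res=36, then (i=6), then res=36, then (i=7), then res=36, then returns 35
34 vs 35 — the two versions disagree here.
verdict: not equivalent; witness: a=1, b=-6


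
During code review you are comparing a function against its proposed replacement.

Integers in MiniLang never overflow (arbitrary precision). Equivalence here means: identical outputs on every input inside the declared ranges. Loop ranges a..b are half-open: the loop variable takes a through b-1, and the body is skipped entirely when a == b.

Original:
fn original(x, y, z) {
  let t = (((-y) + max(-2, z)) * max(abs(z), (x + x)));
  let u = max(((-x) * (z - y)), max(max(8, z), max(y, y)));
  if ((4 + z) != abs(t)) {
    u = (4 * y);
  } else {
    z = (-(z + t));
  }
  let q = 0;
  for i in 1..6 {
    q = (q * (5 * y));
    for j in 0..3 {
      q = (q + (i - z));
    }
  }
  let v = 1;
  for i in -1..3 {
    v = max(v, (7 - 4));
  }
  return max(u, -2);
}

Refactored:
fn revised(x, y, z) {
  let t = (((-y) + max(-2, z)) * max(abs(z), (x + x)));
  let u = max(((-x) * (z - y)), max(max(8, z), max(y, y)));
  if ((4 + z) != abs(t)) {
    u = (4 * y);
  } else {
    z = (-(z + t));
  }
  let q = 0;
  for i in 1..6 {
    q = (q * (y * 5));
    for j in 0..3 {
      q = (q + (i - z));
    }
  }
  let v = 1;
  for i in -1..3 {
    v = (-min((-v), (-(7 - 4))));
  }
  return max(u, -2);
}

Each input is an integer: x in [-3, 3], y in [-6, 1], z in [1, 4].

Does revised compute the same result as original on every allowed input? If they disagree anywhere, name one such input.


Equivalent — the differences include min/max/abs usage differs, yet no declared input distinguishes the two.
As a probe, take x=-1, y=-4, z=4: original runs t=32, then u=8, then ((4 + z) != abs(t)) is true, then u=-16, then q=0, then (i=1), then q=0, then (j=0), then q=-3, then (j=1), then q=-6, then (j=2), then q=-9, then (i=2), then q=180, then (j=0), then q=178, then (j=1), then q=176, then (j=2), then q=174, then (i=3), then q=-3480, then (j=0), then q=-3481, then (j=1), then q=-3482, then (j=2), then q=-3483, then (i=4), then q=69660, then (j=0), then q=69660, then (j=1), then q=69660, then (j=2), then q=69660, then (i=5), then q=-1393200, then (j=0), then q=-1393199, then (j=1), then q=-1393198, then (j=2), then q=-1393197, then v=1, then (i=-1), then v=3, then (i=0), then v=3, then (i=1), then v=3, then (i=2), then v=3, then returns -2; revised runs t=32, then u=8, then ((4 + z) != abs(t)) is true, then u=-16, then q=0, then (i=1), then q=0, then (j=0), then q=-3, then (j=1), then q=-6, then (j=2), then q=-9, then (i=2), then q=180, then (j=0), then q=178, then (j=1), then q=176, then (j=2), then q=174, then (i=3), then q=-3480, then (j=0), then q=-3481, then (j=1), then q=-3482, then (j=2), then q=-3483, then (i=4), then q=69660, then (j=0), then q=69660, then (j=1), then q=69660, then (j=2), then q=69660, then (i=5), then q=-1393200, then (j=0), then q=-1393199, then (j=1), then q=-1393198, then (j=2), then q=-1393197, then v=1, then (i=-1), then v=3, then (i=0), then v=3, then (i=1), then v=3, then (i=2), then v=3, then returns -2; both end at -2.
Checked all 224 inputs in the declared domain: the outputs agree on every one.
verdict: equivalent


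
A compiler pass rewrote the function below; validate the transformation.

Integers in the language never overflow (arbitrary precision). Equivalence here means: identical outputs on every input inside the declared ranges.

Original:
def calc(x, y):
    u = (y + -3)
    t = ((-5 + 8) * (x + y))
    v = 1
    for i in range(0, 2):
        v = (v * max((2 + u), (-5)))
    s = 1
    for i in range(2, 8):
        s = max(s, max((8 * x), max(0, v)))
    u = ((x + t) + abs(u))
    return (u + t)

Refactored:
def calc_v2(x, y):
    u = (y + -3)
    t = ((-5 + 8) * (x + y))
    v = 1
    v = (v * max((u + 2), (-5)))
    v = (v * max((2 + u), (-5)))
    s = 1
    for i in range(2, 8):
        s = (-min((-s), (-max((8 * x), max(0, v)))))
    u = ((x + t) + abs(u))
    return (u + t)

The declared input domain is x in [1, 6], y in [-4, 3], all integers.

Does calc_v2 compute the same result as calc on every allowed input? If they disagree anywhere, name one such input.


Equivalent — the differences include constant usage differs, plus loop structure differs, plus arithmetic usage differs, plus min/max/abs usage differs, yet no declared input distinguishes the two.
Spot check at x=1, y=1 — calc: u becomes -2; next t becomes 6; next v becomes 1; next at i=0:; next v becomes 0; next at i=1:; next v becomes 0; next s becomes 1; next at i=2:; next s becomes 8; next at i=3:; next s becomes 8; next at i=4:; next s becomes 8; next at i=5:; next s becomes 8; next at i=6:; next s becomes 8; next at i=7:; next s becomes 8; next u becomes 9; next final value 15. calc_v2: u becomes -2; next t becomes 6; next v becomes 1; next v becomes 0; next v becomes 0; next s becomes 1; next at i=2:; next s becomes 8; next at i=3:; next s becomes 8; next at i=4:; next s becomes 8; next at i=5:; next s becomes 8; next at i=6:; next s becomes 8; next at i=7:; next s becomes 8; next u becomes 9; next final value 15. Both give 15.
Every one of the 48 inputs gives matching results.
verdict: equivalent


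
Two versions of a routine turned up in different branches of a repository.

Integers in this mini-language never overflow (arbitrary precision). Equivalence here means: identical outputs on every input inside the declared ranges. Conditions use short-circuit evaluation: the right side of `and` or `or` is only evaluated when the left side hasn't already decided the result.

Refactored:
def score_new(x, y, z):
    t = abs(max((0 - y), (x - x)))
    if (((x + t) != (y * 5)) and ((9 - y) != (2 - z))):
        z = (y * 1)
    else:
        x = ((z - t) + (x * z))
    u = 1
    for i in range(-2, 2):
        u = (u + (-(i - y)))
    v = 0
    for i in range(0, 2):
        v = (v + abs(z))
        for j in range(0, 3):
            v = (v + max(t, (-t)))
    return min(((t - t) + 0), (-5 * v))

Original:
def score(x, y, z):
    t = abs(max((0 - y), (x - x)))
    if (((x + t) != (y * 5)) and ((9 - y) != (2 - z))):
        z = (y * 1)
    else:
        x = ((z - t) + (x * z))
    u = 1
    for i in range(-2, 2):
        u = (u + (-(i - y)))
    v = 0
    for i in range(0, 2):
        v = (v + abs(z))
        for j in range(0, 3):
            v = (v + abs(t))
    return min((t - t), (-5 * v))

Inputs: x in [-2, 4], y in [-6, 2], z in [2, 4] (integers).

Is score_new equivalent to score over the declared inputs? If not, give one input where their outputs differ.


Reading the diff, among the changes: min/max/abs usage differs; and constant usage differs; and arithmetic usage differs.
As a probe, take x=0, y=-3, z=2: score runs t becomes 3; next (((x + t) != (y * 5)) and ((9 - y) != (2 - z))) evaluates to true; next z becomes -3; next u becomes 1; next at i=-2:; next u becomes 0; next at i=-1:; next u becomes -2; next at i=0:; next u becomes -5; next at i=1:; next u becomes -9; next v becomes 0; next at i=0:; next v becomes 3; next at j=0:; next v becomes 6; next at j=1:; next v becomes 9; next at j=2:; next v becomes 12; next at i=1:; next v becomes 15; next at j=0:; next v becomes 18; next at j=1:; next v becomes 21; next at j=2:; next v becomes 24; next final value -120; score_new runs t becomes 3; next (((x + t) != (y * 5)) and ((9 - y) != (2 - z))) evaluates to true; next z becomes -3; next u becomes 1; next at i=-2:; next u becomes 0; next at i=-1:; next u becomes -2; next at i=0:; next u becomes -5; next at i=1:; next u becomes -9; next v becomes 0; next at i=0:; next v becomes 3; next at j=0:; next v becomes 6; next at j=1:; next v becomes 9; next at j=2:; next v becomes 12; next at i=1:; next v becomes 15; next at j=0:; next v becomes 18; next at j=1:; next v becomes 21; next at j=2:; next v becomes 24; next final value -120; both end at -120.
Sweeping the whole domain (189 inputs) finds no disagreement.
verdict: equivalent


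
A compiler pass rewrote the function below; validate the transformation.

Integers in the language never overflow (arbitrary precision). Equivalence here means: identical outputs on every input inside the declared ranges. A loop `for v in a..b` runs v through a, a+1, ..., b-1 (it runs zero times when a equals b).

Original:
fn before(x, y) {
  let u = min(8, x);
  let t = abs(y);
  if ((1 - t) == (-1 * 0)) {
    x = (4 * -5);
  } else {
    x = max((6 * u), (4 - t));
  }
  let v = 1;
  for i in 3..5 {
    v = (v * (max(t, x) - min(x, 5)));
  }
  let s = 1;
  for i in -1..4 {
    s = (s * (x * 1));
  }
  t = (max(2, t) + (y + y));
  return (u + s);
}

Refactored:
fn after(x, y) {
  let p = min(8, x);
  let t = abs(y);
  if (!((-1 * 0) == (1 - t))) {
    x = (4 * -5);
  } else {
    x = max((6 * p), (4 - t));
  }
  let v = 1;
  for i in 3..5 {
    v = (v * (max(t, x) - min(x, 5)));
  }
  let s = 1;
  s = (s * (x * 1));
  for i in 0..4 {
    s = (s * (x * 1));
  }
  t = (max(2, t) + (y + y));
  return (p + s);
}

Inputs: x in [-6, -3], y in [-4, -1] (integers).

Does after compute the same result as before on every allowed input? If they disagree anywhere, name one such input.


There is a counterexample at x=-6, y=-4: -6 on one side, -3200006 on the other.
before: u becomes -6; next t becomes 4; next ((1 - t) == (-1 * 0)) evaluates to false; next x becomes 0; next v becomes 1; next at i=3:; next v becomes 4; next at i=4:; next v becomes 16; next s becomes 1; next at i=-1:; next s becomes 0; next at i=0:; next s becomes 0; next at i=1:; next s becomes 0; next at i=2:; next s becomes 0; next at i=3:; next s becomes 0; next t becomes -4; next final value -6
after: p becomes -6; next t becomes 4; next (!((-1 * 0) == (1 - t))) evaluates to true; next x becomes -20; next v becomes 1; next at i=3:; next v becomes 24; next at i=4:; next v becomes 576; next s becomes 1; next s becomes -20; next at i=0:; next s becomes 400; next at i=1:; next s becomes -8000; next at i=2:; next s becomes 160000; next at i=3:; next s becomes -3200000; next t becomes -4; next final value -3200006
verdict: not equivalent; witness: x=-6, y=-4


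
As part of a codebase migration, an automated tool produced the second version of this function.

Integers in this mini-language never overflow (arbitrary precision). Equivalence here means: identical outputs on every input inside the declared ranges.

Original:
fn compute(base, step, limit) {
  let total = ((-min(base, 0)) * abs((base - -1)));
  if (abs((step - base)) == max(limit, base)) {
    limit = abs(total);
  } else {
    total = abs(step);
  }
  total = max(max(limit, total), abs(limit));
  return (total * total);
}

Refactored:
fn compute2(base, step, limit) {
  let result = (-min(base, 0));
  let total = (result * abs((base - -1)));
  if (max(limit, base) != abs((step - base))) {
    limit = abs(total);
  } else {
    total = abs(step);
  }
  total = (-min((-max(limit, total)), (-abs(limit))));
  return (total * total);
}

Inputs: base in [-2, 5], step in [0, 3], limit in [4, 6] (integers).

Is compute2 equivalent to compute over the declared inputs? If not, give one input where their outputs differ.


There is a counterexample at base=-2, step=0, limit=4: 16 on one side, 4 on the other.
compute: total := 2 | (abs((step - base)) == max(limit, base)): false | total := 0 | total := 4 | result 16
compute2: result := 2 | total := 2 | (max(limit, base) != abs((step - base))): true | limit := 2 | total := 2 | result 4
verdict: not equivalent; witness: base=-2, step=0, limit=4


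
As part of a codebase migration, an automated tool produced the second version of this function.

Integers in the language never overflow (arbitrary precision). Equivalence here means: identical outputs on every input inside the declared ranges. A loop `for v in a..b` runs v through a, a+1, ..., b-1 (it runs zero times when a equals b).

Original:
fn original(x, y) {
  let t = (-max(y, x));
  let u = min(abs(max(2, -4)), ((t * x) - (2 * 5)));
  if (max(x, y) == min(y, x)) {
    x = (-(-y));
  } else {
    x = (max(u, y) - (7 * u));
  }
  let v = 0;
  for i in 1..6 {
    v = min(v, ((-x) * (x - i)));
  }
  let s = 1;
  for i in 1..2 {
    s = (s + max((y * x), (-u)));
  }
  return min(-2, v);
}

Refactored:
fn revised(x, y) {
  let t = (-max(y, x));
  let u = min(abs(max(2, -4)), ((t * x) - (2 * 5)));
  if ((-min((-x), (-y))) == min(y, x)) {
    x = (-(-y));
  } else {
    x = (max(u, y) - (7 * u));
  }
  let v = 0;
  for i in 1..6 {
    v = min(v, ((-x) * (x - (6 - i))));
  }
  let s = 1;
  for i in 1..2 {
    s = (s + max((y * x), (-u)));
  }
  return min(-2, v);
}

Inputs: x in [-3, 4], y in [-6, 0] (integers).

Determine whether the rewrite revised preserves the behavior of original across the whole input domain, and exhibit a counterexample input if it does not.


This is a faithful refactor — min/max/abs usage differs, constant usage differs, arithmetic usage differs, but the computed results match everywhere.
Spot check at x=1, y=0 — original: t=-1, then u=-11, then (max(x, y) == min(y, x)) is false, then x=77, then v=0, then (i=1), then v=-5852, then (i=2), then v=-5852, then (i=3), then v=-5852, then (i=4), then v=-5852, then (i=5), then v=-5852, then s=1, then (i=1), then s=12, then returns -5852. revised: t=-1, then u=-11, then ((-min((-x), (-y))) == min(y, x)) is false, then x=77, then v=0, then (i=1), then v=-5544, then (i=2), then v=-5621, then (i=3), then v=-5698, then (i=4), then v=-5775, then (i=5), then v=-5852, then s=1, then (i=1), then s=12, then returns -5852. Both give -5852.
Checked all 56 inputs in the declared domain: the outputs agree on every one.
verdict: equivalent


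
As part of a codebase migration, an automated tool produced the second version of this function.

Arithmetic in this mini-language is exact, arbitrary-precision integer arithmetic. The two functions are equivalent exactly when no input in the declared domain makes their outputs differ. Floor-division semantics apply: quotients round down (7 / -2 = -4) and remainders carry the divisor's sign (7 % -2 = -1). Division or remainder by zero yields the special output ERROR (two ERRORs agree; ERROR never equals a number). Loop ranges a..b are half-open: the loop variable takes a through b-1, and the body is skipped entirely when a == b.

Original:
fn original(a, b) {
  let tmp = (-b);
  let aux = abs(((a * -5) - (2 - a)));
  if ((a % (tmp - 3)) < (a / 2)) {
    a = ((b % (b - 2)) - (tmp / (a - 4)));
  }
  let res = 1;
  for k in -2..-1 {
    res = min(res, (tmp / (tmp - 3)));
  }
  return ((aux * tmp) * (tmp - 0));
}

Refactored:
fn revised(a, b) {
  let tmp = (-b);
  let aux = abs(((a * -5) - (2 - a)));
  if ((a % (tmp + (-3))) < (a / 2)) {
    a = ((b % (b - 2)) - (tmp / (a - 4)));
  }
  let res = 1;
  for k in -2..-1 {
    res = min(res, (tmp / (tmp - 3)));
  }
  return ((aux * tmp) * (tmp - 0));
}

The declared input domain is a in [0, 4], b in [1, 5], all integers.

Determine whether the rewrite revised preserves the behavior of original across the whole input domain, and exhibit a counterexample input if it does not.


The two are interchangeable: arithmetic usage differs, and every declared input agrees.
As a probe, take a=0, b=2: original runs tmp := -2 | aux := 2 | ((a % (tmp - 3)) < (a / 2)): false | res := 1 | iter k=-2: | res := 0 | result 8; revised runs tmp := -2 | aux := 2 | ((a % (tmp + (-3))) < (a / 2)): false | res := 1 | iter k=-2: | res := 0 | result 8; both end at 8.
Across all 25 domain points the two functions coincide.
verdict: equivalent


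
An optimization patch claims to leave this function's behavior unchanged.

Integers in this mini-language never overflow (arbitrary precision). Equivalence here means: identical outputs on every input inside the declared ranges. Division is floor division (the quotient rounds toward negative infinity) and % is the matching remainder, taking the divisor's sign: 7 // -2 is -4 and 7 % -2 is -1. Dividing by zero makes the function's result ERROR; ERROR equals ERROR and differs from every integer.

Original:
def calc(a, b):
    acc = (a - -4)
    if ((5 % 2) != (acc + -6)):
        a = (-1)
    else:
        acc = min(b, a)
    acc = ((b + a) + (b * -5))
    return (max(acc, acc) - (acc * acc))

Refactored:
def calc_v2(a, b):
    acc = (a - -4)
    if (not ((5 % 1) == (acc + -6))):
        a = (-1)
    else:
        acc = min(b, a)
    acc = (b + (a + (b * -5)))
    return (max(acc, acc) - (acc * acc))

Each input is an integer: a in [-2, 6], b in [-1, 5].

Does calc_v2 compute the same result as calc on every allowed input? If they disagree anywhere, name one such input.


Try a=2, b=-1.
calc: acc = 6; ((5 % 2) != (acc + -6)) -> true; a = -1; acc = 3; return -6
calc_v2: acc = 6; (not ((5 % 1) == (acc + -6))) -> false; acc = -1; acc = 6; return -30
-6 against -30: the behavior changed.
verdict: not equivalent; witness: a=2, b=-1


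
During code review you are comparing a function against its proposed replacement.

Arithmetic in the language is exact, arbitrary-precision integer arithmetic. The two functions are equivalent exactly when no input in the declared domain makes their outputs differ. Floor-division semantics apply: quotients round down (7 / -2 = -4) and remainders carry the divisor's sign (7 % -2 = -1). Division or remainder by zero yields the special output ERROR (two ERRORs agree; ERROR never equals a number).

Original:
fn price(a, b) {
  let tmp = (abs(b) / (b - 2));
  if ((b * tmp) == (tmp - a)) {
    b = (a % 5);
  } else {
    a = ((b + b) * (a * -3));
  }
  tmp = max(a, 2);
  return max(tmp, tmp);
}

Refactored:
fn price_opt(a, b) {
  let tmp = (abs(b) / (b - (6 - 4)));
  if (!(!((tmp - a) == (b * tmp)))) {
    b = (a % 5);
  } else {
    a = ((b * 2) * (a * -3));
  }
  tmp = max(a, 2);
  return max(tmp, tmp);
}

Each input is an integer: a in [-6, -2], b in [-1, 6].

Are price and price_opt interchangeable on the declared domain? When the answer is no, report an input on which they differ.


Differences: boolean connective usage differs, and constant usage differs, and arithmetic usage differs — yet all 40 inputs agree.
verdict: equivalent


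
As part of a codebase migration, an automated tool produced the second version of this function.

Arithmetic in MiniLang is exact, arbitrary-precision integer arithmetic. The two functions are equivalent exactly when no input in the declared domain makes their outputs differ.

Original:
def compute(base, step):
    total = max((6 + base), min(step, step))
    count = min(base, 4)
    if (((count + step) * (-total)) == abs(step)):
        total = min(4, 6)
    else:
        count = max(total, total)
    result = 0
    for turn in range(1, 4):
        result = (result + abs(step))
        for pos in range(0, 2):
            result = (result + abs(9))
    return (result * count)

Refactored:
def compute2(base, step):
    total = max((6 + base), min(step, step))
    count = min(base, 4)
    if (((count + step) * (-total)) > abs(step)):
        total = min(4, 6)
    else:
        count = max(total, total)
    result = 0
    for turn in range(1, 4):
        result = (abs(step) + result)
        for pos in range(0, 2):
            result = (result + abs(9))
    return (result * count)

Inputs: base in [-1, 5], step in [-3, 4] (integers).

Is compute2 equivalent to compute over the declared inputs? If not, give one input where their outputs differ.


On input base=-1, step=-3, compute returns 315 while compute2 returns -63.
verdict: not equivalent; witness: base=-1, step=-3


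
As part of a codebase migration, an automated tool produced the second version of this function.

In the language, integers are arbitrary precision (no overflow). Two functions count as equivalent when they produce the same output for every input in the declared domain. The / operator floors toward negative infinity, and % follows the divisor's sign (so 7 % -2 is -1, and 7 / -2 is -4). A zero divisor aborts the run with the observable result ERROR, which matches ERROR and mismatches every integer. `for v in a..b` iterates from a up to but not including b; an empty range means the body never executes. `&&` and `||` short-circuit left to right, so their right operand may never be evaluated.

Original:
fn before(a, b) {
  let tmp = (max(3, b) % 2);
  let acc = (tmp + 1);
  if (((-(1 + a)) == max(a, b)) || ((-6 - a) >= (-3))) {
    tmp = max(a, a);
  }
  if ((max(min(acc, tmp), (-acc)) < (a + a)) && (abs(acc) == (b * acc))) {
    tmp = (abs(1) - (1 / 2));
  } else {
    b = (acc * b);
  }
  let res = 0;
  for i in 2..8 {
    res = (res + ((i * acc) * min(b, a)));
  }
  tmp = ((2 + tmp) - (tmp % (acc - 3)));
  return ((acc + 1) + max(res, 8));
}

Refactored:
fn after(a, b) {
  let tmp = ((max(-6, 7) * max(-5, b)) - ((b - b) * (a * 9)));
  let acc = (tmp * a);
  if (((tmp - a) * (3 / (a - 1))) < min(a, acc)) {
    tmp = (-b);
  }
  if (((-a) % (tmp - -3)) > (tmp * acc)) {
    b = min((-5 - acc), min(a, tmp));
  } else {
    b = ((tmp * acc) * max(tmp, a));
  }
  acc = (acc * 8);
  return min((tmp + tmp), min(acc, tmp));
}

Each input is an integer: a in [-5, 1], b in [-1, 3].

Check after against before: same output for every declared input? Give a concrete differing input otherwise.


Run the pair on a=-5, b=-1.
before: tmp=1, then acc=2, then (((-(1 + a)) == max(a, b)) || ((-6 - a) >= (-3))) is true, then tmp=-5, then ((max(min(acc, tmp), (-acc)) < (a + a)) && (abs(acc) == (b * acc))) is false, then b=-2, then res=0, then (i=2), then res=-20, then (i=3), then res=-50, then (i=4), then res=-90, then (i=5), then res=-140, then (i=6), then res=-200, then (i=7), then res=-270, then tmp=-3, then returns 11
after: tmp=-7, then acc=35, then (((tmp - a) * (3 / (a - 1))) < min(a, acc)) is false, then (((-a) % (tmp - -3)) > (tmp * acc)) is true, then b=-40, then acc=280, then returns -14
11 and -14 differ, so these are not the same function on this domain.
verdict: not equivalent; witness: a=-5, b=-1


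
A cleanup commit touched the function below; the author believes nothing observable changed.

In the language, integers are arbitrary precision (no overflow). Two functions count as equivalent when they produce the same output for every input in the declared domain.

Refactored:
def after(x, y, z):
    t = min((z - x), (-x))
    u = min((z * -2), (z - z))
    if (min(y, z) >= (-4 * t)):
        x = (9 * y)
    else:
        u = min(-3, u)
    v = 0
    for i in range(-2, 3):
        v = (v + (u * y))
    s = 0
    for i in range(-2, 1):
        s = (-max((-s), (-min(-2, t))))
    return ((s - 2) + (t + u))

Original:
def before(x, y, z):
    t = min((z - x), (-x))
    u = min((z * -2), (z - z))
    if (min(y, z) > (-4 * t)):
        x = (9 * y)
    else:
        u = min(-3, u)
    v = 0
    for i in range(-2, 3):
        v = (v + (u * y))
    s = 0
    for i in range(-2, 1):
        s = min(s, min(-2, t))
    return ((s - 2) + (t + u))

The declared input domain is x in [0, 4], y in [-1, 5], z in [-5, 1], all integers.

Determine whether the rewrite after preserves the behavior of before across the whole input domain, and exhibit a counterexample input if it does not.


Not equivalent: x=0, y=0, z=0 separates them (-7 vs -4).
before: t becomes 0; next u becomes 0; next (min(y, z) > (-4 * t)) evaluates to false; next u becomes -3; next v becomes 0; next at i=-2:; next v becomes 0; next at i=-1:; next v becomes 0; next at i=0:; next v becomes 0; next at i=1:; next v becomes 0; next at i=2:; next v becomes 0; next s becomes 0; next at i=-2:; next s becomes -2; next at i=-1:; next s becomes -2; next at i=0:; next s becomes -2; next final value -7
after: t becomes 0; next u becomes 0; next (min(y, z) >= (-4 * t)) evaluates to true; next x becomes 0; next v becomes 0; next at i=-2:; next v becomes 0; next at i=-1:; next v becomes 0; next at i=0:; next v becomes 0; next at i=1:; next v becomes 0; next at i=2:; next v becomes 0; next s becomes 0; next at i=-2:; next s becomes -2; next at i=-1:; next s becomes -2; next at i=0:; next s becomes -2; next final value -4
verdict: not equivalent; witness: x=0, y=0, z=0


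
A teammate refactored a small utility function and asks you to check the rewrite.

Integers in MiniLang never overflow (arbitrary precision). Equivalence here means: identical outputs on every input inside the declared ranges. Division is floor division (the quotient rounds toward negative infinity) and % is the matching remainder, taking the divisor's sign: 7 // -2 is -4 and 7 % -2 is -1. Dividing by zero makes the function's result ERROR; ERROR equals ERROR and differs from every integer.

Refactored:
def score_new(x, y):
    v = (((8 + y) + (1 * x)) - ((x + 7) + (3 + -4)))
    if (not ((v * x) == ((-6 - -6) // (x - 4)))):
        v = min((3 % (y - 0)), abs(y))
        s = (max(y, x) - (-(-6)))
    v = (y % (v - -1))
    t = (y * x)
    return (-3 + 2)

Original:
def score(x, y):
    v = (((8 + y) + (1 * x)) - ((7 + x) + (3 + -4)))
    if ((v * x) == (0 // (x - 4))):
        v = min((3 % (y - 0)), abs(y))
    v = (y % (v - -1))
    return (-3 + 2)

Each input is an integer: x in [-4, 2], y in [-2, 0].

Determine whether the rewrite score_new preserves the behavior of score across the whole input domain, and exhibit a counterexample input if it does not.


Run the pair on x=-4, y=-2.
score: v := 0 | ((v * x) == (0 // (x - 4))): true | v := -1 | divide-by-zero, output ERROR
score_new: v := 0 | (not ((v * x) == ((-6 - -6) // (x - 4)))): false | v := 0 | t := 8 | result -1
ERROR and -1 differ, so these are not the same function on this domain.
verdict: not equivalent; witness: x=-4, y=-2


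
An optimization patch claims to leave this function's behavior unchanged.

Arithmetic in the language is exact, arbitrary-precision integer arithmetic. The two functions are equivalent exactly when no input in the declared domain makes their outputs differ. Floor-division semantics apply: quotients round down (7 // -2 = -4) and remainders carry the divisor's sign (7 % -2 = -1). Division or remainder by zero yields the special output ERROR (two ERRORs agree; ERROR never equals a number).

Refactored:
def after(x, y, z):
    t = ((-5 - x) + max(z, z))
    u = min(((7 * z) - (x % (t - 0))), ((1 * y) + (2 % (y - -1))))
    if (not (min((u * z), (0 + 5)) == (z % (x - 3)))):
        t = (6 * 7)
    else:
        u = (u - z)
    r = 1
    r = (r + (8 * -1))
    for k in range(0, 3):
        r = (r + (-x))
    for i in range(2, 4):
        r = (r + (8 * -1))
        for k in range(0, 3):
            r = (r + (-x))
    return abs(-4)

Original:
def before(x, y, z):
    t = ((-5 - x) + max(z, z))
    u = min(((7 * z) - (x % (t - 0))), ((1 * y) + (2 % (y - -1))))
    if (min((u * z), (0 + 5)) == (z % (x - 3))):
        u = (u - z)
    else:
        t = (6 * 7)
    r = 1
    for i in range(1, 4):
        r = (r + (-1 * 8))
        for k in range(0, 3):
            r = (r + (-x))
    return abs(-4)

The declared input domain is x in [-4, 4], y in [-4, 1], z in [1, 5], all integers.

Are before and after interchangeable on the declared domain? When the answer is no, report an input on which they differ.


The two versions differ — the changes include loop structure differs; constant usage differs; arithmetic usage differs; boolean connective usage differs; statement counts differ.
Spot check at x=-2, y=1, z=1 — before: t=-2, then u=1, then (min((u * z), (0 + 5)) == (z % (x - 3))) is false, then t=42, then r=1, then (i=1), then r=-7, then (k=0), then r=-5, then (k=1), then r=-3, then (k=2), then r=-1, then (i=2), then r=-9, then (k=0), then r=-7, then (k=1), then r=-5, then (k=2), then r=-3, then (i=3), then r=-11, then (k=0), then r=-9, then (k=1), then r=-7, then (k=2), then r=-5, then returns 4. after: t=-2, then u=1, then (not (min((u * z), (0 + 5)) == (z % (x - 3)))) is true, then t=42, then r=1, then r=-7, then (k=0), then r=-5, then (k=1), then r=-3, then (k=2), then r=-1, then (i=2), then r=-9, then (k=0), then r=-7, then (k=1), then r=-5, then (k=2), then r=-3, then (i=3), then r=-11, then (k=0), then r=-9, then (k=1), then r=-7, then (k=2), then r=-5, then returns 4. Both give 4.
Across all 270 domain points the two functions coincide.
verdict: equivalent


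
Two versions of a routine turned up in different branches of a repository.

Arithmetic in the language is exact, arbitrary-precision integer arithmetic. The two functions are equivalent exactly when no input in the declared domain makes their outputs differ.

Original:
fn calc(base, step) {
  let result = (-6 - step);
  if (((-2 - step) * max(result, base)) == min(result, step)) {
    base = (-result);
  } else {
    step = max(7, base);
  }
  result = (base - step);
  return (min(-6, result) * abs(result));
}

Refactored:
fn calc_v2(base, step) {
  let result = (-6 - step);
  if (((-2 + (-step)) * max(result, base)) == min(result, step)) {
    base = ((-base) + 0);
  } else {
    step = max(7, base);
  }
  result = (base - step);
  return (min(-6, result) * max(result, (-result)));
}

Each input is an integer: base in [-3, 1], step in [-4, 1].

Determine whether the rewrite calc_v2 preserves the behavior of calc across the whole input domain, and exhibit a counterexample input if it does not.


Run the pair on base=-3, step=-4.
calc: result = -2; (((-2 - step) * max(result, base)) == min(result, step)) -> true; base = 2; result = 6; return -36
calc_v2: result = -2; (((-2 + (-step)) * max(result, base)) == min(result, step)) -> true; base = 3; result = 7; return -42
-36 and -42 differ, so these are not the same function on this domain.
verdict: not equivalent; witness: base=-3, step=-4


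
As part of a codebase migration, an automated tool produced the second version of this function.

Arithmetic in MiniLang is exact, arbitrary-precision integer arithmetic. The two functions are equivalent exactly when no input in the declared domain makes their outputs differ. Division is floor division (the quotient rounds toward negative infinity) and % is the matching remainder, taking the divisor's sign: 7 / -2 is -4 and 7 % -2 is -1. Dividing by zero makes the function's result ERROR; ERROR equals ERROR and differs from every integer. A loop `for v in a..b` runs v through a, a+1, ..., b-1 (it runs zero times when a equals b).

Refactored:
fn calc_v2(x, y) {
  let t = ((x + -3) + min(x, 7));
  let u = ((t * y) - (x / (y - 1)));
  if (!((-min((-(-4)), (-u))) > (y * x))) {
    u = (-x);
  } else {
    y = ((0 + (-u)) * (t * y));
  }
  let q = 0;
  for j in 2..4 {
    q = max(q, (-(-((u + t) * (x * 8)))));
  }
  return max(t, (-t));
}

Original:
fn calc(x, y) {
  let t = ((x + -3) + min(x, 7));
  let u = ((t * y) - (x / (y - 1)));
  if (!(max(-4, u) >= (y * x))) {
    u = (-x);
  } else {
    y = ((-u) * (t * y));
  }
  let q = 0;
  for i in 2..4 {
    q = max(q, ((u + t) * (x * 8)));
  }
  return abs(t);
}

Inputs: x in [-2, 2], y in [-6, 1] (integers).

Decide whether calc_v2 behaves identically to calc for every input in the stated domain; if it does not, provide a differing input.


There is a behavioral-looking edit here, yet the outcome never shifts on this domain.
Tracing x=-2, y=0: calc: t = -7; u = -2; (!(max(-4, u) >= (y * x))) -> true; u = 2; q = 0; [i=2]; q = 80; [i=3]; q = 80; return 7 | calc_v2: t = -7; u = -2; (!((-min((-(-4)), (-u))) > (y * x))) -> true; u = 2; q = 0; [j=2]; q = 80; [j=3]; q = 80; return 7 — matching result 7.
Across all 40 domain points the two functions coincide.
verdict: equivalent


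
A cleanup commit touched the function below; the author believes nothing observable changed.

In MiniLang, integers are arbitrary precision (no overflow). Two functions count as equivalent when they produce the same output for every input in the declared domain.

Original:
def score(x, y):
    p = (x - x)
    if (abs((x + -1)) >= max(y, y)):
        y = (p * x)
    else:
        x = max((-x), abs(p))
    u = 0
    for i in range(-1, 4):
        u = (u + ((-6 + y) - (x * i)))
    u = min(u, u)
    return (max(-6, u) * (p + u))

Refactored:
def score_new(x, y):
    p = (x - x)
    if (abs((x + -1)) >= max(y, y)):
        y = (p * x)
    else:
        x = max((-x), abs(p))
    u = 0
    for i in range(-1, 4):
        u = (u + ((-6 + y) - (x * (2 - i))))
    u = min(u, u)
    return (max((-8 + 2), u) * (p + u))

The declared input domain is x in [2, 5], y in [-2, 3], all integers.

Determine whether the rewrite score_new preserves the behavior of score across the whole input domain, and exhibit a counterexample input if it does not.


The two versions differ — the changes include constant usage differs, and arithmetic usage differs.
As a probe, take x=2, y=1: score runs p = 0; (abs((x + -1)) >= max(y, y)) -> true; y = 0; u = 0; [i=-1]; u = -4; [i=0]; u = -10; [i=1]; u = -18; [i=2]; u = -28; [i=3]; u = -40; u = -40; return 240; score_new runs p = 0; (abs((x + -1)) >= max(y, y)) -> true; y = 0; u = 0; [i=-1]; u = -12; [i=0]; u = -22; [i=1]; u = -30; [i=2]; u = -36; [i=3]; u = -40; u = -40; return 240; both end at 240.
Sweeping the whole domain (24 inputs) finds no disagreement.
verdict: equivalent
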